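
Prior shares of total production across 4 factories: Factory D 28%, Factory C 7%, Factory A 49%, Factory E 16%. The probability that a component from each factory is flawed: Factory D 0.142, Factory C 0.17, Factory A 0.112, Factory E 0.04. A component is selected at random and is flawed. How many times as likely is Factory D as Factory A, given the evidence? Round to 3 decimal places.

0.724

Compute prior × likelihood for every hypothesis:
  Factory D: 0.28 × 0.142 = 0.03976
  Factory C: 0.07 × 0.17 = 0.0119
  Factory A: 0.49 × 0.112 = 0.05488
  Factory E: 0.16 × 0.04 = 0.0064
Total = 0.11294.
The ratio is 0.03976 / 0.05488 (the normalizer cancels) = 0.724.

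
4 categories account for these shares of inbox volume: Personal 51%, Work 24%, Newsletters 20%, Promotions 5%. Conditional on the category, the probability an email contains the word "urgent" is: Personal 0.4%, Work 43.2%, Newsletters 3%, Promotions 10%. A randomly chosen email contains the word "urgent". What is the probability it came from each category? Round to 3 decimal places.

Personal 0.017, Work 0.888, Newsletters 0.051, Promotions 0.043

Prior × likelihood for each hypothesis:
  Personal: 0.51 × 0.004 = 0.00204
  Work: 0.24 × 0.432 = 0.10368
  Newsletters: 0.2 × 0.03 = 0.006
  Promotions: 0.05 × 0.1 = 0.005
Total = 0.11672.
P(Personal | urgent-flag) = 0.00204/0.11672 ≈ 0.017
P(Work | urgent-flag) = 0.10368/0.11672 ≈ 0.888
P(Newsletters | urgent-flag) = 0.006/0.11672 ≈ 0.051
P(Promotions | urgent-flag) = 0.005/0.11672 ≈ 0.043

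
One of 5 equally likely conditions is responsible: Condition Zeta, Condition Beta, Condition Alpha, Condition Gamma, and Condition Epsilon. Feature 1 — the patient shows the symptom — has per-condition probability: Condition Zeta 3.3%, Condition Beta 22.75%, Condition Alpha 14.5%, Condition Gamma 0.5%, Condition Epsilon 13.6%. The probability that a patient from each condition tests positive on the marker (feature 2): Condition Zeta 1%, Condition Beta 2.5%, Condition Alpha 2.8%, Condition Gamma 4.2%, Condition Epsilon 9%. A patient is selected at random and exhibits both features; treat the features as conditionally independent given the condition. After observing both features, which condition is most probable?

Since the prior is uniform, the posterior is proportional to the likelihood:
  Condition Zeta: 0.033 × 0.01 = 0.00033
  Condition Beta: 0.2275 × 0.025 = 0.0056875
  Condition Alpha: 0.145 × 0.028 = 0.00406
  Condition Gamma: 0.005 × 0.042 = 0.00021
  Condition Epsilon: 0.136 × 0.09 = 0.01224
Total = 0.0225275.
Largest term belongs to Condition Epsilon, so Condition Epsilon is most probable.

Condition Epsilon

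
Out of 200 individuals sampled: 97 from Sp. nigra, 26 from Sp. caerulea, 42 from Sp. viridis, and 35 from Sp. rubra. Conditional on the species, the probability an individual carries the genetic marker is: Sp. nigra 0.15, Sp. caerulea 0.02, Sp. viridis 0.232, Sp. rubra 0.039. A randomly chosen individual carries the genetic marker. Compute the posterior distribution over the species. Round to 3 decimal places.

Compute prior × likelihood for every hypothesis:
  Sp. nigra: 0.485 × 0.15 = 0.07275
  Sp. caerulea: 0.13 × 0.02 = 0.0026
  Sp. viridis: 0.21 × 0.232 = 0.04872
  Sp. rubra: 0.175 × 0.039 = 0.006825
Total = 0.130895.
P(Sp. nigra | marker) = 0.07275/0.130895 ≈ 0.556
P(Sp. caerulea | marker) = 0.0026/0.130895 ≈ 0.020
P(Sp. viridis | marker) = 0.04872/0.130895 ≈ 0.372
P(Sp. rubra | marker) = 0.006825/0.130895 ≈ 0.052

Sp. nigra 0.556, Sp. caerulea 0.020, Sp. viridis 0.372, Sp. rubra 0.052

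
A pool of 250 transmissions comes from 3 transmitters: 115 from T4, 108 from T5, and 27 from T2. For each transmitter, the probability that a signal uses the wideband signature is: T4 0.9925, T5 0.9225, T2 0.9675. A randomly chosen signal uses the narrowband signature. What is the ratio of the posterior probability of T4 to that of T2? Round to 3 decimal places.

Taking complements, P(narrowband | each) = T4 0.0075, T5 0.0775, T2 0.0325.
Prior × likelihood for each hypothesis:
  T4: 0.46 × 0.0075 = 0.00345
  T5: 0.432 × 0.0775 = 0.03348
  T2: 0.108 × 0.0325 = 0.00351
Sum = 0.04044.
The ratio is 0.00345 / 0.00351 (the normalizer cancels) = 0.983.

0.983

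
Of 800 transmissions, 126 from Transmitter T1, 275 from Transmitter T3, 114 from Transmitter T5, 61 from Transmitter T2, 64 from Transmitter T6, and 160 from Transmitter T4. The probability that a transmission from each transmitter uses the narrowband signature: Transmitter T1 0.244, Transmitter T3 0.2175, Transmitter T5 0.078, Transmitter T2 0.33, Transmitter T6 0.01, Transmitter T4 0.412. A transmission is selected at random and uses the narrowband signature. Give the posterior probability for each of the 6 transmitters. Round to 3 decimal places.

Transmitter T1 0.165, Transmitter T3 0.321, Transmitter T5 0.048, Transmitter T2 0.108, Transmitter T6 0.003, Transmitter T4 0.354

Compute prior × likelihood for every hypothesis:
  Transmitter T1: 0.1575 × 0.244 = 0.03843
  Transmitter T3: 0.34375 × 0.2175 = 0.074765625
  Transmitter T5: 0.1425 × 0.078 = 0.011115
  Transmitter T2: 0.07625 × 0.33 = 0.0251625
  Transmitter T6: 0.08 × 0.01 = 0.0008
  Transmitter T4: 0.2 × 0.412 = 0.0824
Total = 0.232673125.
P(Transmitter T1 | narrowband) = 0.03843/0.232673125 ≈ 0.165
P(Transmitter T3 | narrowband) = 0.074765625/0.232673125 ≈ 0.321
P(Transmitter T5 | narrowband) = 0.011115/0.232673125 ≈ 0.048
P(Transmitter T2 | narrowband) = 0.0251625/0.232673125 ≈ 0.108
P(Transmitter T6 | narrowband) = 0.0008/0.232673125 ≈ 0.003
P(Transmitter T4 | narrowband) = 0.0824/0.232673125 ≈ 0.354
(Check: 0.165+0.321+0.048+0.108+0.003+0.354 = 0.999.)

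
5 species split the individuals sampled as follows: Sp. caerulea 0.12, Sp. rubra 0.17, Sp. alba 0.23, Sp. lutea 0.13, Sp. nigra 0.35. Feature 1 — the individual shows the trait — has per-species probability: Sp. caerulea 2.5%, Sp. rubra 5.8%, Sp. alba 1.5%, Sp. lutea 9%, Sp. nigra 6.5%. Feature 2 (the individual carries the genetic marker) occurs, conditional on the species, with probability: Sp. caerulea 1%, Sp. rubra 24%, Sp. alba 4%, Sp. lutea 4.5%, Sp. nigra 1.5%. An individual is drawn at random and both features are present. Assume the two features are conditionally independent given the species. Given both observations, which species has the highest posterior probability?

Sp. rubra

By Bayes' rule, posterior ∝ prior × likelihood:
  Sp. caerulea: 0.12 × 0.025 × 0.01 = 0.00003
  Sp. rubra: 0.17 × 0.058 × 0.24 = 0.0023664
  Sp. alba: 0.23 × 0.015 × 0.04 = 0.000138
  Sp. lutea: 0.13 × 0.09 × 0.045 = 0.0005265
  Sp. nigra: 0.35 × 0.065 × 0.015 = 0.00034125
Sum = 0.00340215.
Largest term belongs to Sp. rubra, so Sp. rubra is most probable.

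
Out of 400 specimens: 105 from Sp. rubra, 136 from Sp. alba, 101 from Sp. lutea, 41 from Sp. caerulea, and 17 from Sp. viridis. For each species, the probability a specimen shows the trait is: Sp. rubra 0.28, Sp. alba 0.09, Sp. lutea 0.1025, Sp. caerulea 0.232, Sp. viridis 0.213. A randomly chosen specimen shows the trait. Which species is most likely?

Compute prior × likelihood for every hypothesis:
  Sp. rubra: 0.2625 × 0.28 = 0.0735
  Sp. alba: 0.34 × 0.09 = 0.0306
  Sp. lutea: 0.2525 × 0.1025 = 0.02588125
  Sp. caerulea: 0.1025 × 0.232 = 0.02378
  Sp. viridis: 0.0425 × 0.213 = 0.0090525
Sum = 0.16281375.
Largest term belongs to Sp. rubra, so Sp. rubra is most probable.

Sp. rubra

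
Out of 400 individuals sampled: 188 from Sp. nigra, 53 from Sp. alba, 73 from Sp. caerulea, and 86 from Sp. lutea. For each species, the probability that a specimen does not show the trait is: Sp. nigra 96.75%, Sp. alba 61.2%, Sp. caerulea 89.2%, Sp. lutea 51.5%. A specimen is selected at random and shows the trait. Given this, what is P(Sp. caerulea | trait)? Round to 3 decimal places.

Taking complements, P(trait | each) = Sp. nigra 0.0325, Sp. alba 0.388, Sp. caerulea 0.108, Sp. lutea 0.485.
Unnormalized posteriors (prior × likelihood):
  Sp. nigra: 0.47 × 0.0325 = 0.015275
  Sp. alba: 0.1325 × 0.388 = 0.05141
  Sp. caerulea: 0.1825 × 0.108 = 0.01971
  Sp. lutea: 0.215 × 0.485 = 0.104275
Sum = 0.19067.
P(Sp. caerulea | evidence) = 0.01971 / 0.19067 ≈ 0.103.

0.103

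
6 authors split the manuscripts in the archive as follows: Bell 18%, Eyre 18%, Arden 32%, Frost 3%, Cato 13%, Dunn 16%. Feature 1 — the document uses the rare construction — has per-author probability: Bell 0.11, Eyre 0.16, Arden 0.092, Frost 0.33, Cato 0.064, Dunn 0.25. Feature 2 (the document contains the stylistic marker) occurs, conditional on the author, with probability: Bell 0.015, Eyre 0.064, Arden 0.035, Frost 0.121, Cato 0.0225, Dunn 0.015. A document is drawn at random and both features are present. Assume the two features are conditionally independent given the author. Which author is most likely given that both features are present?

Eyre

By Bayes' rule, posterior ∝ prior × likelihood:
  Bell: 0.18 × 0.11 × 0.015 = 0.000297
  Eyre: 0.18 × 0.16 × 0.064 = 0.0018432
  Arden: 0.32 × 0.092 × 0.035 = 0.0010304
  Frost: 0.03 × 0.33 × 0.121 = 0.0011979
  Cato: 0.13 × 0.064 × 0.0225 = 0.0001872
  Dunn: 0.16 × 0.25 × 0.015 = 0.0006
Normalizing constant = 0.0051557.
Largest term belongs to Eyre, so Eyre is most probable.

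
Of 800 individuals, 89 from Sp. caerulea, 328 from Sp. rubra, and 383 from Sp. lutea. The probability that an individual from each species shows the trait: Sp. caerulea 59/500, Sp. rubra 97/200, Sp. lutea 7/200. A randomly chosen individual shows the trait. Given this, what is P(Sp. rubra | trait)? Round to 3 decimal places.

Compute prior × likelihood for every hypothesis:
  Sp. caerulea: 0.11125 × 0.118 = 0.0131275
  Sp. rubra: 0.41 × 0.485 = 0.19885
  Sp. lutea: 0.47875 × 0.035 = 0.01675625
Total = 0.22873375.
P(Sp. rubra | evidence) = 0.19885 / 0.22873375 ≈ 0.869.

0.869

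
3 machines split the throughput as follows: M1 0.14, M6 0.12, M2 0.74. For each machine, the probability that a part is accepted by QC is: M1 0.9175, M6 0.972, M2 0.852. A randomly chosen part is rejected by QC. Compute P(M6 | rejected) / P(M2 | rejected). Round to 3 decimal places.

0.031

Taking complements, P(rejected | each) = M1 0.0825, M6 0.028, M2 0.148.
Compute prior × likelihood for every hypothesis:
  M1: 0.14 × 0.0825 = 0.01155
  M6: 0.12 × 0.028 = 0.00336
  M2: 0.74 × 0.148 = 0.10952
Sum = 0.12443.
The ratio is 0.00336 / 0.10952 (the normalizer cancels) = 0.031.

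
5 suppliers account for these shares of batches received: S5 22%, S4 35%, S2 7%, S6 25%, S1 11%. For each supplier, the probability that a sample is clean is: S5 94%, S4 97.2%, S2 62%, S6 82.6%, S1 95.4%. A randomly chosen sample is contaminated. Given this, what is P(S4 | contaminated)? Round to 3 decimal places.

0.100

Taking complements, P(contaminated | each) = S5 0.06, S4 0.028, S2 0.38, S6 0.174, S1 0.046.
Compute prior × likelihood for every hypothesis:
  S5: 0.22 × 0.06 = 0.0132
  S4: 0.35 × 0.028 = 0.0098
  S2: 0.07 × 0.38 = 0.0266
  S6: 0.25 × 0.174 = 0.0435
  S1: 0.11 × 0.046 = 0.00506
Total = 0.09816.
P(S4 | evidence) = 0.0098 / 0.09816 ≈ 0.100.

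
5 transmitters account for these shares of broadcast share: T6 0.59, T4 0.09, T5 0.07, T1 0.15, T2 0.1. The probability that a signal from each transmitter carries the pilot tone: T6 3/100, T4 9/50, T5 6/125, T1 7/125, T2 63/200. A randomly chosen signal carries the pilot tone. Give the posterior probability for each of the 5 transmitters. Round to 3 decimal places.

Prior × likelihood for each hypothesis:
  T6: 0.59 × 0.03 = 0.0177
  T4: 0.09 × 0.18 = 0.0162
  T5: 0.07 × 0.048 = 0.00336
  T1: 0.15 × 0.056 = 0.0084
  T2: 0.1 × 0.315 = 0.0315
Total = 0.07716.
P(T6 | pilot) = 0.0177/0.07716 ≈ 0.229
P(T4 | pilot) = 0.0162/0.07716 ≈ 0.210
P(T5 | pilot) = 0.00336/0.07716 ≈ 0.044
P(T1 | pilot) = 0.0084/0.07716 ≈ 0.109
P(T2 | pilot) = 0.0315/0.07716 ≈ 0.408

T6 0.229, T4 0.210, T5 0.044, T1 0.109, T2 0.408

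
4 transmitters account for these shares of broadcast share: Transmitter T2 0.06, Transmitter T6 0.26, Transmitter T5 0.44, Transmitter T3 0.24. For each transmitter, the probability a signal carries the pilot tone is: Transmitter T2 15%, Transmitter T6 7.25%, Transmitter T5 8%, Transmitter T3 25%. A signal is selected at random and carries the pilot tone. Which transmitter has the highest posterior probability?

By Bayes' rule, posterior ∝ prior × likelihood:
  Transmitter T2: 0.06 × 0.15 = 0.009
  Transmitter T6: 0.26 × 0.0725 = 0.01885
  Transmitter T5: 0.44 × 0.08 = 0.0352
  Transmitter T3: 0.24 × 0.25 = 0.06
Total = 0.12305.
Largest term belongs to Transmitter T3, so Transmitter T3 is most probable.

Transmitter T3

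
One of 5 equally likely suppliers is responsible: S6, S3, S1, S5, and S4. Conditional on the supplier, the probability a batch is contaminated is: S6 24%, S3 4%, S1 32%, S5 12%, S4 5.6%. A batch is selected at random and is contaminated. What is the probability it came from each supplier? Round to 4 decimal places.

S6 0.3093, S3 0.0515, S1 0.4124, S5 0.1546, S4 0.0722

With a uniform prior (1/5 each), posterior ∝ likelihood:
  S6: 0.24
  S3: 0.04
  S1: 0.32
  S5: 0.12
  S4: 0.056
Normalizing constant = 0.776.
P(S6 | contaminated) = 0.24/0.776 ≈ 0.3093
P(S3 | contaminated) = 0.04/0.776 ≈ 0.0515
P(S1 | contaminated) = 0.32/0.776 ≈ 0.4124
P(S5 | contaminated) = 0.12/0.776 ≈ 0.1546
P(S4 | contaminated) = 0.056/0.776 ≈ 0.0722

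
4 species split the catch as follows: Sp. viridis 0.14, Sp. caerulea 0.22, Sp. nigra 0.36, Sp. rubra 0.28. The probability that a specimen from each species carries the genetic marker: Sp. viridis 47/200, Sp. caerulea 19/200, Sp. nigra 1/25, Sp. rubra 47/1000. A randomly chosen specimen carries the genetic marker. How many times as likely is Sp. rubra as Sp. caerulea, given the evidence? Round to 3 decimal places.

Prior × likelihood for each hypothesis:
  Sp. viridis: 0.14 × 0.235 = 0.0329
  Sp. caerulea: 0.22 × 0.095 = 0.0209
  Sp. nigra: 0.36 × 0.04 = 0.0144
  Sp. rubra: 0.28 × 0.047 = 0.01316
Total = 0.08136.
The ratio is 0.01316 / 0.0209 (the normalizer cancels) = 0.630.

0.630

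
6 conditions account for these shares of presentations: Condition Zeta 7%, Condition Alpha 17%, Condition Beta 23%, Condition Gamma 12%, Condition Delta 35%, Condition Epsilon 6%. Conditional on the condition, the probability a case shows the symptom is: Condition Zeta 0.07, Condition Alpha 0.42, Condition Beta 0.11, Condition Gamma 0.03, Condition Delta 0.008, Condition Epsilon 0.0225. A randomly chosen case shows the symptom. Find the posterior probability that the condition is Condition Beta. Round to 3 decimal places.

Prior × likelihood for each hypothesis:
  Condition Zeta: 0.07 × 0.07 = 0.0049
  Condition Alpha: 0.17 × 0.42 = 0.0714
  Condition Beta: 0.23 × 0.11 = 0.0253
  Condition Gamma: 0.12 × 0.03 = 0.0036
  Condition Delta: 0.35 × 0.008 = 0.0028
  Condition Epsilon: 0.06 × 0.0225 = 0.00135
Total = 0.10935.
P(Condition Beta | evidence) = 0.0253 / 0.10935 ≈ 0.231.

0.231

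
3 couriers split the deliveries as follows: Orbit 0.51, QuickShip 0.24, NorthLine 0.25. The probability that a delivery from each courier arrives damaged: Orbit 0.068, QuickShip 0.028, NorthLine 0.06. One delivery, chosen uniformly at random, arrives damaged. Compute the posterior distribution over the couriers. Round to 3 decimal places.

Prior × likelihood for each hypothesis:
  Orbit: 0.51 × 0.068 = 0.03468
  QuickShip: 0.24 × 0.028 = 0.00672
  NorthLine: 0.25 × 0.06 = 0.015
Normalizing constant = 0.0564.
P(Orbit | damaged) = 0.03468/0.0564 ≈ 0.615
P(QuickShip | damaged) = 0.00672/0.0564 ≈ 0.119
P(NorthLine | damaged) = 0.015/0.0564 ≈ 0.266
(Check: 0.615+0.119+0.266 = 1.000.)

Orbit 0.615, QuickShip 0.119, NorthLine 0.266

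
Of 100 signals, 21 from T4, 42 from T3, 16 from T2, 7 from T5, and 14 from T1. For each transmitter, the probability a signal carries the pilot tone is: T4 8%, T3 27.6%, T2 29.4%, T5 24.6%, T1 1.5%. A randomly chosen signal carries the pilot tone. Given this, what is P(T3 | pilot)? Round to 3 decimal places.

Unnormalized posteriors (prior × likelihood):
  T4: 0.21 × 0.08 = 0.0168
  T3: 0.42 × 0.276 = 0.11592
  T2: 0.16 × 0.294 = 0.04704
  T5: 0.07 × 0.246 = 0.01722
  T1: 0.14 × 0.015 = 0.0021
Normalizing constant = 0.19908.
P(T3 | evidence) = 0.11592 / 0.19908 ≈ 0.582.

0.582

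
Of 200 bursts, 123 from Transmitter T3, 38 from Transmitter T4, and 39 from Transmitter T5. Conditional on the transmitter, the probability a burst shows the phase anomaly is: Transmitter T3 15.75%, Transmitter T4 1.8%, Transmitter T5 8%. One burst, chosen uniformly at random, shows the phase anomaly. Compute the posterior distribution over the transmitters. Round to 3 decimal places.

Prior × likelihood for each hypothesis:
  Transmitter T3: 0.615 × 0.1575 = 0.0968625
  Transmitter T4: 0.19 × 0.018 = 0.00342
  Transmitter T5: 0.195 × 0.08 = 0.0156
Normalizing constant = 0.1158825.
P(Transmitter T3 | anomaly) = 0.0968625/0.1158825 ≈ 0.836
P(Transmitter T4 | anomaly) = 0.00342/0.1158825 ≈ 0.030
P(Transmitter T5 | anomaly) = 0.0156/0.1158825 ≈ 0.135
(Check: 0.836+0.030+0.135 = 1.001.)

Transmitter T3 0.836, Transmitter T4 0.030, Transmitter T5 0.135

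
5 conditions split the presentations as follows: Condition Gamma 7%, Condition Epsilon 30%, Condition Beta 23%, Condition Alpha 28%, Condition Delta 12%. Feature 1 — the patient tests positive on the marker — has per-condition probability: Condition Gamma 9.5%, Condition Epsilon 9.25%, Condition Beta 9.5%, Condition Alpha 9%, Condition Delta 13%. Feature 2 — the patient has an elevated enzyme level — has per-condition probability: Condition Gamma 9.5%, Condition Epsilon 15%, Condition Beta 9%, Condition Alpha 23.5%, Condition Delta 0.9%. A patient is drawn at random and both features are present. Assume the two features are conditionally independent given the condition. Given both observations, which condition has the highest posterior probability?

Unnormalized posteriors (prior × likelihood):
  Condition Gamma: 0.07 × 0.095 × 0.095 = 0.00063175
  Condition Epsilon: 0.3 × 0.0925 × 0.15 = 0.0041625
  Condition Beta: 0.23 × 0.095 × 0.09 = 0.0019665
  Condition Alpha: 0.28 × 0.09 × 0.235 = 0.005922
  Condition Delta: 0.12 × 0.13 × 0.009 = 0.0001404
Normalizing constant = 0.01282315.
Largest term belongs to Condition Alpha, so Condition Alpha is most probable.

Condition Alpha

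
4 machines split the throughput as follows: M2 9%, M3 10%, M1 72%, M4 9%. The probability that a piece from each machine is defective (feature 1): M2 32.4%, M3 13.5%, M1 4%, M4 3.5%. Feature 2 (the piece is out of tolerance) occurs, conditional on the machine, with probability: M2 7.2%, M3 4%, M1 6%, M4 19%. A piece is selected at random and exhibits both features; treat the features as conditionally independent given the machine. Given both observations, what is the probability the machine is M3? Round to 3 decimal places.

Compute prior × likelihood for every hypothesis:
  M2: 0.09 × 0.324 × 0.072 = 0.00209952
  M3: 0.1 × 0.135 × 0.04 = 0.00054
  M1: 0.72 × 0.04 × 0.06 = 0.001728
  M4: 0.09 × 0.035 × 0.19 = 0.0005985
Total = 0.00496602.
P(M3 | evidence) = 0.00054 / 0.00496602 ≈ 0.109.

0.109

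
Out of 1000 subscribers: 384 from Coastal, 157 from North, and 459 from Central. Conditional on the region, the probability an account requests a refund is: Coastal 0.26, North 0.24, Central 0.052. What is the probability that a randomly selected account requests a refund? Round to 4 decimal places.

0.1614

Compute prior × likelihood for every hypothesis:
  Coastal: 0.384 × 0.26 = 0.09984
  North: 0.157 × 0.24 = 0.03768
  Central: 0.459 × 0.052 = 0.023868
P(refund) = 0.09984 + 0.03768 + 0.023868 = 0.161388 → 0.1614.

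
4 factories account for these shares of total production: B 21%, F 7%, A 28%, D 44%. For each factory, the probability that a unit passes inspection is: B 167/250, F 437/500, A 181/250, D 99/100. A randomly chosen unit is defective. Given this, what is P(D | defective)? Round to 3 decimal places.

Taking complements, P(defective | each) = B 0.332, F 0.126, A 0.276, D 0.01.
Compute prior × likelihood for every hypothesis:
  B: 0.21 × 0.332 = 0.06972
  F: 0.07 × 0.126 = 0.00882
  A: 0.28 × 0.276 = 0.07728
  D: 0.44 × 0.01 = 0.0044
Normalizing constant = 0.16022.
P(D | evidence) = 0.0044 / 0.16022 ≈ 0.027.

0.027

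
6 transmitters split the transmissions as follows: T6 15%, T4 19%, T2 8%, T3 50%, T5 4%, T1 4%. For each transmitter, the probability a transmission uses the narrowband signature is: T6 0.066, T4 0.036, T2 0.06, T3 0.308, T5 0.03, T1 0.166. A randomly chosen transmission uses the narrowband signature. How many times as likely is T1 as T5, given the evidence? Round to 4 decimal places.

Compute prior × likelihood for every hypothesis:
  T6: 0.15 × 0.066 = 0.0099
  T4: 0.19 × 0.036 = 0.00684
  T2: 0.08 × 0.06 = 0.0048
  T3: 0.5 × 0.308 = 0.154
  T5: 0.04 × 0.03 = 0.0012
  T1: 0.04 × 0.166 = 0.00664
Normalizing constant = 0.18338.
The ratio is 0.00664 / 0.0012 (the normalizer cancels) = 5.5333.

5.5333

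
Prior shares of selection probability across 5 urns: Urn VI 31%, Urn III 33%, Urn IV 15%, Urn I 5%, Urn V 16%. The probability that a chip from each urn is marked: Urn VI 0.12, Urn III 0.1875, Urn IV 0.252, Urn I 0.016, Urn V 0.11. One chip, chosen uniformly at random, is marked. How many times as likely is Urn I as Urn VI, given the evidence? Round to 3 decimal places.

0.022

Unnormalized posteriors (prior × likelihood):
  Urn VI: 0.31 × 0.12 = 0.0372
  Urn III: 0.33 × 0.1875 = 0.061875
  Urn IV: 0.15 × 0.252 = 0.0378
  Urn I: 0.05 × 0.016 = 0.0008
  Urn V: 0.16 × 0.11 = 0.0176
Normalizing constant = 0.155275.
The ratio is 0.0008 / 0.0372 (the normalizer cancels) = 0.022.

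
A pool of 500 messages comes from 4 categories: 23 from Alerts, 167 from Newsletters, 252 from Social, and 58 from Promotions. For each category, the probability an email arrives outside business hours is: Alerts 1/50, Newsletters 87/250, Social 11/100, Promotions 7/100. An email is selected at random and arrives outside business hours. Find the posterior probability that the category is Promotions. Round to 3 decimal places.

0.045

Unnormalized posteriors (prior × likelihood):
  Alerts: 0.046 × 0.02 = 0.00092
  Newsletters: 0.334 × 0.348 = 0.116232
  Social: 0.504 × 0.11 = 0.05544
  Promotions: 0.116 × 0.07 = 0.00812
Normalizing constant = 0.180712.
P(Promotions | evidence) = 0.00812 / 0.180712 ≈ 0.045.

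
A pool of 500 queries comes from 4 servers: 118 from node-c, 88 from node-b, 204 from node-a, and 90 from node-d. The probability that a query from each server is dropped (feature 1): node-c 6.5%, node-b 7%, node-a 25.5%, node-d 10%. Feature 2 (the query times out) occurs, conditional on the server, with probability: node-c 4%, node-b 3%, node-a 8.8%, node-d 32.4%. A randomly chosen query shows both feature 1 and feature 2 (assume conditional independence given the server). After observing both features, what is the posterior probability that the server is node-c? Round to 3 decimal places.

By Bayes' rule, posterior ∝ prior × likelihood:
  node-c: 0.236 × 0.065 × 0.04 = 0.0006136
  node-b: 0.176 × 0.07 × 0.03 = 0.0003696
  node-a: 0.408 × 0.255 × 0.088 = 0.00915552
  node-d: 0.18 × 0.1 × 0.324 = 0.005832
Normalizing constant = 0.01597072.
P(node-c | evidence) = 0.0006136 / 0.01597072 ≈ 0.038.

0.038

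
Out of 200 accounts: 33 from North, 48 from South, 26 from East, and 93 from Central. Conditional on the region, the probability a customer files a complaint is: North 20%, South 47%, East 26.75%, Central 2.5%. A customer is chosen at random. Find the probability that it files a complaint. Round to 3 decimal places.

Compute prior × likelihood for every hypothesis:
  North: 0.165 × 0.2 = 0.033
  South: 0.24 × 0.47 = 0.1128
  East: 0.13 × 0.2675 = 0.034775
  Central: 0.465 × 0.025 = 0.011625
P(complaint) = 0.033 + 0.1128 + 0.034775 + 0.011625 = 0.1922 → 0.192.

0.192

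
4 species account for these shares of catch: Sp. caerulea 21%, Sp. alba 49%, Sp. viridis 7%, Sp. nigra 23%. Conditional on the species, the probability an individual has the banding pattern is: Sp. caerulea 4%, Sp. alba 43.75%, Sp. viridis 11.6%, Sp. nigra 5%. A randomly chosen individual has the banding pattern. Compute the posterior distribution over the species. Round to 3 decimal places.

Compute prior × likelihood for every hypothesis:
  Sp. caerulea: 0.21 × 0.04 = 0.0084
  Sp. alba: 0.49 × 0.4375 = 0.214375
  Sp. viridis: 0.07 × 0.116 = 0.00812
  Sp. nigra: 0.23 × 0.05 = 0.0115
Normalizing constant = 0.242395.
P(Sp. caerulea | banded) = 0.0084/0.242395 ≈ 0.035
P(Sp. alba | banded) = 0.214375/0.242395 ≈ 0.884
P(Sp. viridis | banded) = 0.00812/0.242395 ≈ 0.033
P(Sp. nigra | banded) = 0.0115/0.242395 ≈ 0.047

Sp. caerulea 0.035, Sp. alba 0.884, Sp. viridis 0.033, Sp. nigra 0.047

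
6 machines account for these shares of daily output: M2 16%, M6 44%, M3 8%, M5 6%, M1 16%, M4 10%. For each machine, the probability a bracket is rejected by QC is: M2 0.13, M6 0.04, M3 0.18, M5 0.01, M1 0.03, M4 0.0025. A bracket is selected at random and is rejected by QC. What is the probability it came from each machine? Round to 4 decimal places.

M2 0.3559, M6 0.3011, M3 0.2464, M5 0.0103, M1 0.0821, M4 0.0043

Compute prior × likelihood for every hypothesis:
  M2: 0.16 × 0.13 = 0.0208
  M6: 0.44 × 0.04 = 0.0176
  M3: 0.08 × 0.18 = 0.0144
  M5: 0.06 × 0.01 = 0.0006
  M1: 0.16 × 0.03 = 0.0048
  M4: 0.1 × 0.0025 = 0.00025
Sum = 0.05845.
P(M2 | rejected) = 0.0208/0.05845 ≈ 0.3559
P(M6 | rejected) = 0.0176/0.05845 ≈ 0.3011
P(M3 | rejected) = 0.0144/0.05845 ≈ 0.2464
P(M5 | rejected) = 0.0006/0.05845 ≈ 0.0103
P(M1 | rejected) = 0.0048/0.05845 ≈ 0.0821
P(M4 | rejected) = 0.00025/0.05845 ≈ 0.0043
(Check: 0.3559+0.3011+0.2464+0.0103+0.0821+0.0043 = 1.0001.)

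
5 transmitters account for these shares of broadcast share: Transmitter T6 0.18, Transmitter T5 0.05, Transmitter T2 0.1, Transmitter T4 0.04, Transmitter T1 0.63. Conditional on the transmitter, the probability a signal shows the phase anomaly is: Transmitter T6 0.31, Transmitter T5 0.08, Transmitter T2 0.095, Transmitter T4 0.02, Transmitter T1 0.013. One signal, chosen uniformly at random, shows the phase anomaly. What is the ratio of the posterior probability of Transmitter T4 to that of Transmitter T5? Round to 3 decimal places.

0.200

Unnormalized posteriors (prior × likelihood):
  Transmitter T6: 0.18 × 0.31 = 0.0558
  Transmitter T5: 0.05 × 0.08 = 0.004
  Transmitter T2: 0.1 × 0.095 = 0.0095
  Transmitter T4: 0.04 × 0.02 = 0.0008
  Transmitter T1: 0.63 × 0.013 = 0.00819
Normalizing constant = 0.07829.
The ratio is 0.0008 / 0.004 (the normalizer cancels) = 0.200.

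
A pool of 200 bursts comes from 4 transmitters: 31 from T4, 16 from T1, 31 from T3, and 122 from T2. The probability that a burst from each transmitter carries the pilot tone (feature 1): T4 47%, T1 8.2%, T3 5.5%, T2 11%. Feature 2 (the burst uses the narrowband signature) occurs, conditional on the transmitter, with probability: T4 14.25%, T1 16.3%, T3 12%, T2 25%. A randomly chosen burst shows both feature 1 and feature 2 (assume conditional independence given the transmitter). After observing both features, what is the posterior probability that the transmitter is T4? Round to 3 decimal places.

0.355

By Bayes' rule, posterior ∝ prior × likelihood:
  T4: 0.155 × 0.47 × 0.1425 = 0.010381125
  T1: 0.08 × 0.082 × 0.163 = 0.00106928
  T3: 0.155 × 0.055 × 0.12 = 0.001023
  T2: 0.61 × 0.11 × 0.25 = 0.016775
Total = 0.029248405.
P(T4 | evidence) = 0.010381125 / 0.029248405 ≈ 0.355.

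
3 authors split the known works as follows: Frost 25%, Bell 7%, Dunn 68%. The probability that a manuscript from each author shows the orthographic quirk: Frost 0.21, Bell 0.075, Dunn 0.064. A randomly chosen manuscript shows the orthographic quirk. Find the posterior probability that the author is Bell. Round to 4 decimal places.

0.0518

Unnormalized posteriors (prior × likelihood):
  Frost: 0.25 × 0.21 = 0.0525
  Bell: 0.07 × 0.075 = 0.00525
  Dunn: 0.68 × 0.064 = 0.04352
Sum = 0.10127.
P(Bell | evidence) = 0.00525 / 0.10127 ≈ 0.0518.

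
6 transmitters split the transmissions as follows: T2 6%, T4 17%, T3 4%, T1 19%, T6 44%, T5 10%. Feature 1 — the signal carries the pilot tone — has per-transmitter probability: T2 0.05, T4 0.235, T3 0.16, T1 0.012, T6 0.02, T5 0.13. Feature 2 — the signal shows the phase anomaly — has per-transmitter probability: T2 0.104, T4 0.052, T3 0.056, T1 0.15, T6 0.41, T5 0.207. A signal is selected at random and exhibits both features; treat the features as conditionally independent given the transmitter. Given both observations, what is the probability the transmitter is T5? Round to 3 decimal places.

Prior × likelihood for each hypothesis:
  T2: 0.06 × 0.05 × 0.104 = 0.000312
  T4: 0.17 × 0.235 × 0.052 = 0.0020774
  T3: 0.04 × 0.16 × 0.056 = 0.0003584
  T1: 0.19 × 0.012 × 0.15 = 0.000342
  T6: 0.44 × 0.02 × 0.41 = 0.003608
  T5: 0.1 × 0.13 × 0.207 = 0.002691
Sum = 0.0093888.
P(T5 | evidence) = 0.002691 / 0.0093888 ≈ 0.287.

0.287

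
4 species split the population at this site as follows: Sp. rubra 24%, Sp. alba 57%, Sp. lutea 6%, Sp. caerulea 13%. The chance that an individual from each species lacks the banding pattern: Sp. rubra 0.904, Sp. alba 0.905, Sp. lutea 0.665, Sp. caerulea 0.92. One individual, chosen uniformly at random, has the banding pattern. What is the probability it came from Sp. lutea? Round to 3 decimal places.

Taking complements, P(banded | each) = Sp. rubra 0.096, Sp. alba 0.095, Sp. lutea 0.335, Sp. caerulea 0.08.
Compute prior × likelihood for every hypothesis:
  Sp. rubra: 0.24 × 0.096 = 0.02304
  Sp. alba: 0.57 × 0.095 = 0.05415
  Sp. lutea: 0.06 × 0.335 = 0.0201
  Sp. caerulea: 0.13 × 0.08 = 0.0104
Sum = 0.10769.
P(Sp. lutea | evidence) = 0.0201 / 0.10769 ≈ 0.187.

0.187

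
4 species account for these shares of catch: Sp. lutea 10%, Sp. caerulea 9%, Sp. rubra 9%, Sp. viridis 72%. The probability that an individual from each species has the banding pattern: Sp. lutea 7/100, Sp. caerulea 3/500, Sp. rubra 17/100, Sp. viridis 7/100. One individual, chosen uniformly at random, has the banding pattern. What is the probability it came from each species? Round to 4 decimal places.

Sp. lutea 0.0956, Sp. caerulea 0.0074, Sp. rubra 0.2089, Sp. viridis 0.6881

Compute prior × likelihood for every hypothesis:
  Sp. lutea: 0.1 × 0.07 = 0.007
  Sp. caerulea: 0.09 × 0.006 = 0.00054
  Sp. rubra: 0.09 × 0.17 = 0.0153
  Sp. viridis: 0.72 × 0.07 = 0.0504
Normalizing constant = 0.07324.
P(Sp. lutea | banded) = 0.007/0.07324 ≈ 0.0956
P(Sp. caerulea | banded) = 0.00054/0.07324 ≈ 0.0074
P(Sp. rubra | banded) = 0.0153/0.07324 ≈ 0.2089
P(Sp. viridis | banded) = 0.0504/0.07324 ≈ 0.6881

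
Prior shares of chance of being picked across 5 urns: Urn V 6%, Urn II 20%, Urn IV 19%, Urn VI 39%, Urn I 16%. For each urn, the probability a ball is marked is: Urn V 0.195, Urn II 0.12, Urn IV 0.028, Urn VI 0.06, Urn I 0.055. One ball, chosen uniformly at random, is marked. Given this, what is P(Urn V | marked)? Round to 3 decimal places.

0.160

Unnormalized posteriors (prior × likelihood):
  Urn V: 0.06 × 0.195 = 0.0117
  Urn II: 0.2 × 0.12 = 0.024
  Urn IV: 0.19 × 0.028 = 0.00532
  Urn VI: 0.39 × 0.06 = 0.0234
  Urn I: 0.16 × 0.055 = 0.0088
Normalizing constant = 0.07322.
P(Urn V | evidence) = 0.0117 / 0.07322 ≈ 0.160.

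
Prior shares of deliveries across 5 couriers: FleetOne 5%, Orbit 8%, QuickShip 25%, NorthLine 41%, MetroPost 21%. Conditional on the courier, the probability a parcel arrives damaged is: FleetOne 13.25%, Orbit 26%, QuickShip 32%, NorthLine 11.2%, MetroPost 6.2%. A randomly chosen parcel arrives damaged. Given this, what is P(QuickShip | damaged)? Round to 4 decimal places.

0.4809

Unnormalized posteriors (prior × likelihood):
  FleetOne: 0.05 × 0.1325 = 0.006625
  Orbit: 0.08 × 0.26 = 0.0208
  QuickShip: 0.25 × 0.32 = 0.08
  NorthLine: 0.41 × 0.112 = 0.04592
  MetroPost: 0.21 × 0.062 = 0.01302
Normalizing constant = 0.166365.
P(QuickShip | evidence) = 0.08 / 0.166365 ≈ 0.4809.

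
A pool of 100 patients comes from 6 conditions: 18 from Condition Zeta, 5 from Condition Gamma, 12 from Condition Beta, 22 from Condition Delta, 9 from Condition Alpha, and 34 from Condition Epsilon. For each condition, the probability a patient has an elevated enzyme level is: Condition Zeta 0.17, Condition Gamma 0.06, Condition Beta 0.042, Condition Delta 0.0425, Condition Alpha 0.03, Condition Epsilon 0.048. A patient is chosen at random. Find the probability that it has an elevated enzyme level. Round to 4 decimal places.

By Bayes' rule, posterior ∝ prior × likelihood:
  Condition Zeta: 0.18 × 0.17 = 0.0306
  Condition Gamma: 0.05 × 0.06 = 0.003
  Condition Beta: 0.12 × 0.042 = 0.00504
  Condition Delta: 0.22 × 0.0425 = 0.00935
  Condition Alpha: 0.09 × 0.03 = 0.0027
  Condition Epsilon: 0.34 × 0.048 = 0.01632
P(elevated) = 0.0306 + 0.003 + 0.00504 + 0.00935 + 0.0027 + 0.01632 = 0.06701 → 0.0670.

0.0670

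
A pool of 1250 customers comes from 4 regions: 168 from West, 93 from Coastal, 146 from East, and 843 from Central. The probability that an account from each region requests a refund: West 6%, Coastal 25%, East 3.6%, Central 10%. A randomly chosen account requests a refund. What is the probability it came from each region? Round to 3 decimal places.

Unnormalized posteriors (prior × likelihood):
  West: 0.1344 × 0.06 = 0.008064
  Coastal: 0.0744 × 0.25 = 0.0186
  East: 0.1168 × 0.036 = 0.0042048
  Central: 0.6744 × 0.1 = 0.06744
Total = 0.0983088.
P(West | refund) = 0.008064/0.0983088 ≈ 0.082
P(Coastal | refund) = 0.0186/0.0983088 ≈ 0.189
P(East | refund) = 0.0042048/0.0983088 ≈ 0.043
P(Central | refund) = 0.06744/0.0983088 ≈ 0.686
(Check: 0.082+0.189+0.043+0.686 = 1.000.)

West 0.082, Coastal 0.189, East 0.043, Central 0.686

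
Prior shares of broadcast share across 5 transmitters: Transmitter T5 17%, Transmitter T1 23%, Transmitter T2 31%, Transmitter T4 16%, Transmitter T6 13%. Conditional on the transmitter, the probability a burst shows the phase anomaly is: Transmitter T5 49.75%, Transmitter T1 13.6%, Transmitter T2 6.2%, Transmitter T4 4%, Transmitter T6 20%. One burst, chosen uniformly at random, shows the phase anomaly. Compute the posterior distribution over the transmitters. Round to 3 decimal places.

Compute prior × likelihood for every hypothesis:
  Transmitter T5: 0.17 × 0.4975 = 0.084575
  Transmitter T1: 0.23 × 0.136 = 0.03128
  Transmitter T2: 0.31 × 0.062 = 0.01922
  Transmitter T4: 0.16 × 0.04 = 0.0064
  Transmitter T6: 0.13 × 0.2 = 0.026
Total = 0.167475.
P(Transmitter T5 | anomaly) = 0.084575/0.167475 ≈ 0.505
P(Transmitter T1 | anomaly) = 0.03128/0.167475 ≈ 0.187
P(Transmitter T2 | anomaly) = 0.01922/0.167475 ≈ 0.115
P(Transmitter T4 | anomaly) = 0.0064/0.167475 ≈ 0.038
P(Transmitter T6 | anomaly) = 0.026/0.167475 ≈ 0.155

Transmitter T5 0.505, Transmitter T1 0.187, Transmitter T2 0.115, Transmitter T4 0.038, Transmitter T6 0.155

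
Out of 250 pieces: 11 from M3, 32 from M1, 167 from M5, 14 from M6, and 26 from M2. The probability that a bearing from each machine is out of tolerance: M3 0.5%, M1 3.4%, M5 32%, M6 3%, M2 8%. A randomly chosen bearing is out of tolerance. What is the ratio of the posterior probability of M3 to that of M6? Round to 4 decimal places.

0.1310

By Bayes' rule, posterior ∝ prior × likelihood:
  M3: 0.044 × 0.005 = 0.00022
  M1: 0.128 × 0.034 = 0.004352
  M5: 0.668 × 0.32 = 0.21376
  M6: 0.056 × 0.03 = 0.00168
  M2: 0.104 × 0.08 = 0.00832
Total = 0.228332.
The ratio is 0.00022 / 0.00168 (the normalizer cancels) = 0.1310.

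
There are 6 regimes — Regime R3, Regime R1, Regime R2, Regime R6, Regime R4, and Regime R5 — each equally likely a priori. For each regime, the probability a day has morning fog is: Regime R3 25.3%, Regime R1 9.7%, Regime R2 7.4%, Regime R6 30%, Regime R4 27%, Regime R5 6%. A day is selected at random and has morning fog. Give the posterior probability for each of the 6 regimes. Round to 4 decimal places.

Since the prior is uniform, the posterior is proportional to the likelihood:
  Regime R3: 0.253
  Regime R1: 0.097
  Regime R2: 0.074
  Regime R6: 0.3
  Regime R4: 0.27
  Regime R5: 0.06
Total = 1.054.
P(Regime R3 | fog) = 0.253/1.054 ≈ 0.2400
P(Regime R1 | fog) = 0.097/1.054 ≈ 0.0920
P(Regime R2 | fog) = 0.074/1.054 ≈ 0.0702
P(Regime R6 | fog) = 0.3/1.054 ≈ 0.2846
P(Regime R4 | fog) = 0.27/1.054 ≈ 0.2562
P(Regime R5 | fog) = 0.06/1.054 ≈ 0.0569
(Check: 0.2400+0.0920+0.0702+0.2846+0.2562+0.0569 = 0.9999.)

Regime R3 0.2400, Regime R1 0.0920, Regime R2 0.0702, Regime R6 0.2846, Regime R4 0.2562, Regime R5 0.0569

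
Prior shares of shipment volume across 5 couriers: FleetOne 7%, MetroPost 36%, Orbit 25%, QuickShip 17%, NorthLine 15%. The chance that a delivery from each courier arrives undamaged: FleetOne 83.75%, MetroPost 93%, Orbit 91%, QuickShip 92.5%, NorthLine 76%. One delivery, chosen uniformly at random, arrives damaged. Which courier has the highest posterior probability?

NorthLine

Taking complements, P(damaged | each) = FleetOne 0.1625, MetroPost 0.07, Orbit 0.09, QuickShip 0.075, NorthLine 0.24.
Prior × likelihood for each hypothesis:
  FleetOne: 0.07 × 0.1625 = 0.011375
  MetroPost: 0.36 × 0.07 = 0.0252
  Orbit: 0.25 × 0.09 = 0.0225
  QuickShip: 0.17 × 0.075 = 0.01275
  NorthLine: 0.15 × 0.24 = 0.036
Normalizing constant = 0.107825.
Largest term belongs to NorthLine, so NorthLine is most probable.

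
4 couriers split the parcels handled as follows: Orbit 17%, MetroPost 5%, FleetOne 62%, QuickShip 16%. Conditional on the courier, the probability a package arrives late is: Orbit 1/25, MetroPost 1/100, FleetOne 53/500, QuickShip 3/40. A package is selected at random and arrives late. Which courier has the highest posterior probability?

Unnormalized posteriors (prior × likelihood):
  Orbit: 0.17 × 0.04 = 0.0068
  MetroPost: 0.05 × 0.01 = 0.0005
  FleetOne: 0.62 × 0.106 = 0.06572
  QuickShip: 0.16 × 0.075 = 0.012
Normalizing constant = 0.08502.
Largest term belongs to FleetOne, so FleetOne is most probable.

FleetOne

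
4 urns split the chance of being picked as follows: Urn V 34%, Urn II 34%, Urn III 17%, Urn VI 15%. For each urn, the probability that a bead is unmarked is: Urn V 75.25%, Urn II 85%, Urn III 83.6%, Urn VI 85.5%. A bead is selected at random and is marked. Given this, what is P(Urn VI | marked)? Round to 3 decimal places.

0.118

Taking complements, P(marked | each) = Urn V 0.2475, Urn II 0.15, Urn III 0.164, Urn VI 0.145.
Unnormalized posteriors (prior × likelihood):
  Urn V: 0.34 × 0.2475 = 0.08415
  Urn II: 0.34 × 0.15 = 0.051
  Urn III: 0.17 × 0.164 = 0.02788
  Urn VI: 0.15 × 0.145 = 0.02175
Sum = 0.18478.
P(Urn VI | evidence) = 0.02175 / 0.18478 ≈ 0.118.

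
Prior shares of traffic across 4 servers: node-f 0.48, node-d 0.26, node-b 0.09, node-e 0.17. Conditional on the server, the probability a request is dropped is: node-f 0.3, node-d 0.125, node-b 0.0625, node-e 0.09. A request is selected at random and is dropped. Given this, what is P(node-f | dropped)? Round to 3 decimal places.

Prior × likelihood for each hypothesis:
  node-f: 0.48 × 0.3 = 0.144
  node-d: 0.26 × 0.125 = 0.0325
  node-b: 0.09 × 0.0625 = 0.005625
  node-e: 0.17 × 0.09 = 0.0153
Sum = 0.197425.
P(node-f | evidence) = 0.144 / 0.197425 ≈ 0.729.

0.729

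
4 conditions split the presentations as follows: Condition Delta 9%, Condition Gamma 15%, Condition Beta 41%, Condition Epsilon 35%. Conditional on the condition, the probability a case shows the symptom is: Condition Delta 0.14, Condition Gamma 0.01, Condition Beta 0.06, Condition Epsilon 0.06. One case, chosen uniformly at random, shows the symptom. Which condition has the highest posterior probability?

Condition Beta

Compute prior × likelihood for every hypothesis:
  Condition Delta: 0.09 × 0.14 = 0.0126
  Condition Gamma: 0.15 × 0.01 = 0.0015
  Condition Beta: 0.41 × 0.06 = 0.0246
  Condition Epsilon: 0.35 × 0.06 = 0.021
Normalizing constant = 0.0597.
Largest term belongs to Condition Beta, so Condition Beta is most probable.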